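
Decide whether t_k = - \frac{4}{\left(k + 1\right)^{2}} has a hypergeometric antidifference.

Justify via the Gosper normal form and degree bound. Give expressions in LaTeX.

No — t_k has no hypergeometric antidifference.

Step 1: r(k) = (k + 1)**2/(k + 2)**2.
Normal form (A,B,C) = (k**2 + 2*k + 1, k**2 + 4*k + 4, 1).
Key eq: (k**2 + 2*k + 1)·f(k+1) = (k**2 + 2*k + 1)·f(k) + (1).
Degrees (2,2,0) ⇒ d ≤ 0.
Generic f = c0 gives residual -1; -1 = 0 cannot hold, so t_k is not Gosper-summable.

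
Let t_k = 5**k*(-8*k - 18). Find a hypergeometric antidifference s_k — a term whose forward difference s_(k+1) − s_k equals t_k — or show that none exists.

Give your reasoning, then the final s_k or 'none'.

s_k = -2*5**k*(k + 1)

t_(k+1)/t_k = 5*(4*k + 13)/(4*k + 9).
Gosper form: A/B · C(k+1)/C(k) with A=5, B=1, C=k + 9/4.
f must satisfy (5)·f(k+1) − (1)·f(k) = k + 9/4.
Bound: deg f ≤ 1.
Solving with deg f ≤ 1: f(k) = (k + 1)/4.
Then R = B(k−1)f/C = (k + 1)/(4*k + 9), so s_k = R(k)·t_k = -2*5**k*(k + 1).
Check: Δs_k = 5**k*(-8*k - 18). ✓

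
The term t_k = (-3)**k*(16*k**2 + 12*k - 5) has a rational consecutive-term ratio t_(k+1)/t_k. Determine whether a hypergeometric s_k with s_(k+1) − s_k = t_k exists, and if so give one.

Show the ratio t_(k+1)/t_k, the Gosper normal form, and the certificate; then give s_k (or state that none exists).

s_k = (-3)**k*(-4*k**2 + 3*k + 2)

The ratio is 3*(-16*k**2 - 44*k - 23)/(16*k**2 + 12*k - 5).
So A=-3 and B=1, with C=k**2 + 3*k/4 - 5/16.
Set up (-3)·f(k+1) − (1)·f(k) − (k**2 + 3*k/4 - 5/16) = 0.
deg f ≤ 2 (via 0,0,2).
Solve for f: f(k) = -(4*k**2 - 3*k - 2)/16 (degree 2 ≤ 2).
Certificate R = B(k−1)f/C = -(4*k**2 - 3*k - 2)/(16*k**2 + 12*k - 5) gives s_k = (-3)**k*(-4*k**2 + 3*k + 2).
Δs = (-3)**k*(16*k**2 + 12*k - 5), as required.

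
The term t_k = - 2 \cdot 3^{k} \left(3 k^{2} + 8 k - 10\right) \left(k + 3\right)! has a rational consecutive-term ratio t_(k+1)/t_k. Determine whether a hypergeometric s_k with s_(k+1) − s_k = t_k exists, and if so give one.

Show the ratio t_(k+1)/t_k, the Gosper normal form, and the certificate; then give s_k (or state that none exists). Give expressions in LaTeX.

The ratio is 3*(3*k**3 + 26*k**2 + 57*k + 4)/(3*k**2 + 8*k - 10).
Normal form (A,B,C) = (3*k + 12, 1, k**2 + 8*k/3 - 10/3).
Key eq: (3*k + 12)·f(k+1) = (1)·f(k) + (k**2 + 8*k/3 - 10/3).
d = 1 from the (1,0,2) case.
Coefficient equations give f(k) = (k - 2)/3.
Then R = B(k−1)f/C = (k - 2)/(3*k**2 + 8*k - 10), so s_k = R(k)·t_k = -2*3**k*(k - 2)*factorial(k + 3).
Check: Δs_k = -2*3**k*(3*k**2 + 8*k - 10)*factorial(k + 3). ✓

s_k = - 2 \cdot 3^{k} \left(k - 2\right) \left(k + 3\right)!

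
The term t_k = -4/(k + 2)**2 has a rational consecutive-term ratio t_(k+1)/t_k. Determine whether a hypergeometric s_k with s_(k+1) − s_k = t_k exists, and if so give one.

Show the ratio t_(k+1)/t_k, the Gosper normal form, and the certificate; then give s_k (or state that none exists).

Compute t_(k+1)/t_k: get (k + 2)**2/(k + 3)**2.
A = k**2 + 4*k + 4, B = k**2 + 6*k + 9, C = 1.
Set up (k**2 + 4*k + 4)·f(k+1) − (k**2 + 4*k + 4)·f(k) − (1) = 0.
Degrees (2,2,0) ⇒ d ≤ 0.
Write f(k) = c0. Then LHS − RHS = -1, requiring -1 = 0: contradictory. No certificate.

none — t_k is not Gosper-summable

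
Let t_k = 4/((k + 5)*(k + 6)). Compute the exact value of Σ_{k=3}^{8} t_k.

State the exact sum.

r(k) = (k + 5)/(k + 7) after simplifying.
Factor: A=k + 5; B=k + 7; C=1.
Set up (k + 5)·f(k+1) − (k + 6)·f(k) − (1) = 0.
d = 1 from the (1,1,0) case.
Solving with deg f ≤ 1: f(k) = k/5.
R(k) = B(k−1)·f(k)/C(k) = k*(k + 6)/5; s_k = R·t_k = 4*k/(5*(k + 5)).
Verify: 4/(k**2 + 11*k + 30) matches t_k.
Σ_(k=3)^(8) t_k = s_(9) − s_(3) = 18/35 − (3/10) = 3/14.

Σ = 3/14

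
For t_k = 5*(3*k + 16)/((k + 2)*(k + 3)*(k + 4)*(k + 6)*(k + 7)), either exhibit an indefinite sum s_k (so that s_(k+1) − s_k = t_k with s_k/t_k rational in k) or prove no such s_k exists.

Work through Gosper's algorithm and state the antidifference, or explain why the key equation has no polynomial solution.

Compute t_(k+1)/t_k: get (k + 2)*(k + 6)*(3*k + 19)/((k + 5)*(k + 8)*(3*k + 16)).
So A=k + 2 and B=k + 8, with C=k**2 + 31*k/3 + 80/3.
Solve (k + 2)·f(k+1) − (k + 7)·f(k) = k**2 + 31*k/3 + 80/3.
Bound: deg f ≤ 5.
Match coefficients ⇒ f(k) = k*(k + 4)*(k + 5)*(k**2 + 11*k + 36)/108.
Certificate R = B(k−1)f/C = k*(k + 4)*(k + 7)*(k**2 + 11*k + 36)/(36*(3*k + 16)) gives s_k = 5*k*(k**2 + 11*k + 36)/(36*(k**3 + 11*k**2 + 36*k + 36)).
s_(k+1) − s_k = 5*(3*k + 16)/(k**5 + 22*k**4 + 185*k**3 + 740*k**2 + 1404*k + 1008) = t_k.

s_k = 5*k*(k**2 + 11*k + 36)/(36*(k**3 + 11*k**2 + 36*k + 36))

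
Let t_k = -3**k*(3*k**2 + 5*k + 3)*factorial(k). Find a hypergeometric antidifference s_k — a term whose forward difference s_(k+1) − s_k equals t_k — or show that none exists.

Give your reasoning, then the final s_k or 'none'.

s_k = -3**k*k*factorial(k)

r(k) = 3*(3*k**3 + 14*k**2 + 22*k + 11)/(3*k**2 + 5*k + 3) after simplifying.
Normal form (A,B,C) = (3*k + 3, 1, k**2 + 5*k/3 + 1).
Solve (3*k + 3)·f(k+1) − (1)·f(k) = k**2 + 5*k/3 + 1.
Bound: deg f ≤ 1.
Solve for f: f(k) = k/3 (degree 1 ≤ 1).
Get s_k = R·t_k = -3**k*k*factorial(k) with R(k) = B(k−1)f(k)/C(k) = k/(3*k**2 + 5*k + 3).
s_(k+1) − s_k = -3**k*(3*k**2 + 5*k + 3)*factorial(k) = t_k.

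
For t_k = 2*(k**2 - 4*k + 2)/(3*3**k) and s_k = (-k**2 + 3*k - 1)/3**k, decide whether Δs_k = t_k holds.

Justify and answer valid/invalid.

valid (s_(k+1) − s_k reduces to t_k)

s_(k+1) = (-k**2 + k + 1)/(3*3**k)
s_(k+1) − s_k = 2*(k**2 - 4*k + 2)/(3*3**k)
(s_(k+1) − s_k) − t_k = 0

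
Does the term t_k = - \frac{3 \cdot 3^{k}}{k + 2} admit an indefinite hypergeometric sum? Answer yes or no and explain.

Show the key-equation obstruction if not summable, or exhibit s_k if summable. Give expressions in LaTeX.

Compute t_(k+1)/t_k: get 3*(k + 2)/(k + 3).
Take A(k)=3*k + 6, B(k)=k + 3, C(k)=1.
f must satisfy (3*k + 6)·f(k+1) − (k + 2)·f(k) = 1.
Bound: deg f ≤ -1.
Negative degree bound (-1): no f exists, t_k not Gosper-summable.

No. Not Gosper-summable.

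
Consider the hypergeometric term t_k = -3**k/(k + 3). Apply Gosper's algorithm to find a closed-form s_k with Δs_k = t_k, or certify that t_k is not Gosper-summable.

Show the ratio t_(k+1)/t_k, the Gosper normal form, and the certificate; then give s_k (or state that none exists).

Compute t_(k+1)/t_k: get 3*(k + 3)/(k + 4).
A = 3*k + 9, B = k + 4, C = 1.
Set up (3*k + 9)·f(k+1) − (k + 3)·f(k) − (1) = 0.
Bound: deg f ≤ -1.
deg f ≤ -1 is impossible — no certificate.

none — t_k is not Gosper-summable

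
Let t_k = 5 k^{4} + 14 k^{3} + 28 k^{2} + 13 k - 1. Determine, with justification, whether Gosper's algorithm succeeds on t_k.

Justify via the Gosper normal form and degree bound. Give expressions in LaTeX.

Yes. s_k = k \left(k^{4} + k^{3} + 4 k^{2} - 4 k - 3\right).

Compute t_(k+1)/t_k: get (5*k**4 + 34*k**3 + 100*k**2 + 131*k + 59)/(5*k**4 + 14*k**3 + 28*k**2 + 13*k - 1).
A = 1, B = 1, C = k**4 + 14*k**3/5 + 28*k**2/5 + 13*k/5 - 1/5.
Solve (1)·f(k+1) − (1)·f(k) = k**4 + 14*k**3/5 + 28*k**2/5 + 13*k/5 - 1/5.
d = 5 from the (0,0,4) case.
Solve for f: f(k) = k*(k**4 + k**3 + 4*k**2 - 4*k - 3)/5 (degree 5 ≤ 5).
So s_k = (B(k−1)f/C)·t_k = (k*(k**4 + k**3 + 4*k**2 - 4*k - 3)/(5*k**4 + 14*k**3 + 28*k**2 + 13*k - 1))·t_k = k*(k**4 + k**3 + 4*k**2 - 4*k - 3).
s_(k+1) − s_k = 5*k**4 + 14*k**3 + 28*k**2 + 13*k - 1 = t_k.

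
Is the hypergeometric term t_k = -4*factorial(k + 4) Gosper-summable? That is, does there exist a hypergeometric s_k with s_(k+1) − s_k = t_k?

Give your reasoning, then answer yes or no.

Ratio r(k) = k + 5.
Gosper form: A/B · C(k+1)/C(k) with A=k + 5, B=1, C=1.
Key eq: (k + 5)·f(k+1) = (1)·f(k) + (1).
Bound: deg f ≤ -1.
Bound -1 < 0, so the key equation has no polynomial solution.

No. Not Gosper-summable.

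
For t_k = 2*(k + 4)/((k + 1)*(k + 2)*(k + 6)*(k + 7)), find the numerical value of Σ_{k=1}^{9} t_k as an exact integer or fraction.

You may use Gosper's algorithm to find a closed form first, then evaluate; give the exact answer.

Σ = 81/1232

t_(k+1)/t_k = (k + 1)*(k + 5)*(k + 6)/((k + 3)*(k + 4)*(k + 8)).
A = k + 1, B = k + 8, C = k**4 + 16*k**3 + 95*k**2 + 248*k + 240.
Solve (k + 1)·f(k+1) − (k + 7)·f(k) = k**4 + 16*k**3 + 95*k**2 + 248*k + 240.
From deg A=1, deg B=1, deg C=4: d=6.
Coefficient equations give f(k) = k*(k + 2)*(k + 3)*(k + 4)*(k + 5)*(k + 7)/12.
R(k) = B(k−1)·f(k)/C(k) = k*(k + 2)*(k + 7)**2/(12*(k + 4)); s_k = R·t_k = k*(k + 7)/(6*(k**2 + 7*k + 6)).
Check: Δs_k = 2*(k + 4)/(k**4 + 16*k**3 + 83*k**2 + 152*k + 84). ✓
Telescoping: Σ = s_(10) − s_(1) = 85/528 − (2/21) = 81/1232.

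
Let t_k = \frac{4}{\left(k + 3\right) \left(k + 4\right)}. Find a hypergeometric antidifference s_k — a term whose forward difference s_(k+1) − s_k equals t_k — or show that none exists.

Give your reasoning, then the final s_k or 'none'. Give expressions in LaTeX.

s_k = \frac{4 k}{3 \left(k + 3\right)}

The ratio is (k + 3)/(k + 5).
Factor: A=k + 3; B=k + 5; C=1.
Set up (k + 3)·f(k+1) − (k + 4)·f(k) − (1) = 0.
Bound: deg f ≤ 1.
A polynomial solution: f(k) = k/3.
Then R = B(k−1)f/C = k*(k + 4)/3, so s_k = R(k)·t_k = 4*k/(3*(k + 3)).
Verify: 4/(k**2 + 7*k + 12) matches t_k.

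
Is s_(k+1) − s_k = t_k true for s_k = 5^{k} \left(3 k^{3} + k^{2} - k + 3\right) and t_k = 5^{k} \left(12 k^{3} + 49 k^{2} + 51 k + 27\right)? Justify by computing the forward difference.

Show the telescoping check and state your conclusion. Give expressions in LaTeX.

Valid: the claim telescopes to t_k.

s_(k+1) = 5**(k + 1)*(-k + 3*(k + 1)**3 + (k + 1)**2 + 2)
s_(k+1) − s_k = 5**k*(12*k**3 + 49*k**2 + 51*k + 27)
(s_(k+1) − s_k) − t_k = 0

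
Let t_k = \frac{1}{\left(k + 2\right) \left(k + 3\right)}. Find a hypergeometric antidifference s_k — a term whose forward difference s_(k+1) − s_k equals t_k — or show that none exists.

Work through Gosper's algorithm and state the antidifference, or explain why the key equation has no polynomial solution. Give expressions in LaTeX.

s_k = \frac{k}{2 \left(k + 2\right)}

Step 1: r(k) = (k + 2)/(k + 4).
So A=k + 2 and B=k + 4, with C=1.
Need (k + 2)·f(k+1) − (k + 3)·f(k) = 1.
d = 1 from the (1,1,0) case.
Solve for f: f(k) = k/2 (degree 1 ≤ 1).
Certificate R = B(k−1)f/C = k*(k + 3)/2 gives s_k = k/(2*(k + 2)).
Δs = 1/(k**2 + 5*k + 6), as required.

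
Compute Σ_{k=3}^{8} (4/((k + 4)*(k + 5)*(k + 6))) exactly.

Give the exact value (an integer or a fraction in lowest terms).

Σ = 9/364

Ratio r(k) = (k + 4)/(k + 7).
A = k + 4, B = k + 7, C = 1.
Solve (k + 4)·f(k+1) − (k + 6)·f(k) = 1.
From deg A=1, deg B=1, deg C=0: d=2.
Coefficient equations give f(k) = k*(k + 9)/40.
Certificate R = B(k−1)f/C = k*(k + 6)*(k + 9)/40 gives s_k = k*(k + 9)/(10*(k + 4)*(k + 5)).
Verify: 4/(k**3 + 15*k**2 + 74*k + 120) matches t_k.
Evaluate s at k=9 and k=3: 81/910 and 9/140; difference 9/364.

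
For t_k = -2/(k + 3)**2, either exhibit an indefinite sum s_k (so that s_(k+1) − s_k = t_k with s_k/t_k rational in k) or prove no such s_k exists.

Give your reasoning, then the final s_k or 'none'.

none (Gosper's algorithm certifies no s_k)

The ratio is (k + 3)**2/(k + 4)**2.
Gosper form: A/B · C(k+1)/C(k) with A=k**2 + 6*k + 9, B=k**2 + 8*k + 16, C=1.
Need (k**2 + 6*k + 9)·f(k+1) − (k**2 + 6*k + 9)·f(k) = 1.
Bound: deg f ≤ 0.
Write f(k) = c0. Then LHS − RHS = -1, requiring -1 = 0: contradictory. No certificate.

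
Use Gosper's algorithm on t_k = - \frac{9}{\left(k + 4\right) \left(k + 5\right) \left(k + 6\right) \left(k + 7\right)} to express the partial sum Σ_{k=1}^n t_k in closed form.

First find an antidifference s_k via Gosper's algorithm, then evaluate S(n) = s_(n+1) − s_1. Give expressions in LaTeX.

S(n) = \frac{n \left(- n^{2} - 18 n - 107\right)}{70 \left(n^{3} + 18 n^{2} + 107 n + 210\right)}

Compute t_(k+1)/t_k: get (k + 4)/(k + 8).
Take A(k)=k + 4, B(k)=k + 8, C(k)=1.
Set up (k + 4)·f(k+1) − (k + 7)·f(k) − (1) = 0.
deg f ≤ 3 (via 1,1,0).
Match coefficients ⇒ f(k) = k*(k**2 + 15*k + 74)/360.
So s_k = (B(k−1)f/C)·t_k = (k*(k + 7)*(k**2 + 15*k + 74)/360)·t_k = k*(-k**2 - 15*k - 74)/(40*(k + 4)*(k + 5)*(k + 6)).
Check: Δs_k = -9/(k**4 + 22*k**3 + 179*k**2 + 638*k + 840). ✓
Σ_(k=1)^n t_k = s_(n+1) − s_(1) = ((-n**3 - 18*n**2 - 107*n - 90)/(40*(n**3 + 18*n**2 + 107*n + 210))) − (-3/280), i.e. n*(-n**2 - 18*n - 107)/(70*(n**3 + 18*n**2 + 107*n + 210)).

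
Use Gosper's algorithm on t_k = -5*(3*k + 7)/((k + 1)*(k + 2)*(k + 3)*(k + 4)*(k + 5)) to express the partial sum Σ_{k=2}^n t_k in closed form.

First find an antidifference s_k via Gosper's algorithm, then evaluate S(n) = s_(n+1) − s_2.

S(n) = (-n**3 - 11*n**2 - 38*n + 50)/(18*(n**3 + 11*n**2 + 38*n + 40))

Ratio r(k) = (k + 1)*(3*k + 10)/((k + 6)*(3*k + 7)).
Gosper form: A/B · C(k+1)/C(k) with A=k + 1, B=k + 6, C=k + 7/3.
Need (k + 1)·f(k+1) − (k + 5)·f(k) = k + 7/3.
deg f ≤ 4 (via 1,1,1).
Solve for f: f(k) = k*(k + 2)*(k**2 + 8*k + 19)/36 (degree 4 ≤ 4).
So s_k = (B(k−1)f/C)·t_k = (k*(k + 2)*(k + 5)*(k**2 + 8*k + 19)/(12*(3*k + 7)))·t_k = 5*k*(-k**2 - 8*k - 19)/(12*(k**3 + 8*k**2 + 19*k + 12)).
Verify: 5*(-3*k - 7)/(k**5 + 15*k**4 + 85*k**3 + 225*k**2 + 274*k + 120) matches t_k.
s_(n+1) = 5*(-n**3 - 11*n**2 - 38*n - 28)/(12*(n**3 + 11*n**2 + 38*n + 40)) and s_(2) = -13/36, so S(n) = (-n**3 - 11*n**2 - 38*n + 50)/(18*(n**3 + 11*n**2 + 38*n + 40)).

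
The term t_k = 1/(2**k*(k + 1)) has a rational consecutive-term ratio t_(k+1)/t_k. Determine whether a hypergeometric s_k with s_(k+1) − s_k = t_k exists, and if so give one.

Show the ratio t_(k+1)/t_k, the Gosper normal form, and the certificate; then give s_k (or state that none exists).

r(k) = (k + 1)/(2*(k + 2)) after simplifying.
Take A(k)=k/2 + 1/2, B(k)=k + 2, C(k)=1.
Solve (k/2 + 1/2)·f(k+1) − (k + 1)·f(k) = 1.
From deg A=1, deg B=1, deg C=0: d=-1.
deg f ≤ -1 is impossible — no certificate.

not Gosper-summable; s_k does not exist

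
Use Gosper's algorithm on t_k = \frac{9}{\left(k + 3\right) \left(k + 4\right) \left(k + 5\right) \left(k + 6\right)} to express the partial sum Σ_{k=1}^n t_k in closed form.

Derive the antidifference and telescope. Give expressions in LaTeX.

Ratio r(k) = (k + 3)/(k + 7).
A = k + 3, B = k + 7, C = 1.
Solve (k + 3)·f(k+1) − (k + 6)·f(k) = 1.
deg f ≤ 3 (via 1,1,0).
Match coefficients ⇒ f(k) = k*(k**2 + 12*k + 47)/180.
Then R = B(k−1)f/C = k*(k + 6)*(k**2 + 12*k + 47)/180, so s_k = R(k)·t_k = k*(k**2 + 12*k + 47)/(20*(k + 3)*(k + 4)*(k + 5)).
s_(k+1) − s_k = 9/(k**4 + 18*k**3 + 119*k**2 + 342*k + 360) = t_k.
Σ_(k=1)^n t_k = s_(n+1) − s_(1) = ((n**3 + 15*n**2 + 74*n + 60)/(20*(n**3 + 15*n**2 + 74*n + 120))) − (1/40), i.e. n*(n**2 + 15*n + 74)/(40*(n**3 + 15*n**2 + 74*n + 120)).

S(n) = \frac{n \left(n^{2} + 15 n + 74\right)}{40 \left(n^{3} + 15 n^{2} + 74 n + 120\right)}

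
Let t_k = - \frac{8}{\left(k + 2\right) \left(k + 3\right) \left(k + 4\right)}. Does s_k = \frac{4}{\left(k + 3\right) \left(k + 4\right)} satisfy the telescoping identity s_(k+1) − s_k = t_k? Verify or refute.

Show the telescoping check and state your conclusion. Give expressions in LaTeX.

Invalid: residual \frac{24}{k^{4} + 14 k^{3} + 71 k^{2} + 154 k + 120} ≠ 0.

s_(k+1) = 4/((k + 4)*(k + 5))
s_(k+1) − s_k = -8/(k**3 + 12*k**2 + 47*k + 60)
(s_(k+1) − s_k) − t_k = 24/(k**4 + 14*k**3 + 71*k**2 + 154*k + 120)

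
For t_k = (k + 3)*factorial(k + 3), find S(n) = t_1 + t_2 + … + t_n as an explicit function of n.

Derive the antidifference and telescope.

The ratio is (k + 4)**2/(k + 3).
Take A(k)=k + 4, B(k)=1, C(k)=k + 3.
Key eq: (k + 4)·f(k+1) = (1)·f(k) + (k + 3).
Bound: deg f ≤ 0.
Solving with deg f ≤ 0: f(k) = 1.
Get s_k = R·t_k = factorial(k + 3) with R(k) = B(k−1)f(k)/C(k) = 1/(k + 3).
Δs = (k + 3)*factorial(k + 3), as required.
Telescope: S(n) = s_(n+1) − s_(1) = factorial(n + 4) − (24) = factorial(n + 4) - 24.

S(n) = factorial(n + 4) - 24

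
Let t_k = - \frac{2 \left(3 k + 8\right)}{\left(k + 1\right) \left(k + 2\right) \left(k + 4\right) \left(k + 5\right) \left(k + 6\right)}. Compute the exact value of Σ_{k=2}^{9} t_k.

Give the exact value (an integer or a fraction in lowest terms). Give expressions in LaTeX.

Σ = -52/3465

t_(k+1)/t_k = (k + 1)*(k + 4)*(3*k + 11)/((k + 3)*(k + 7)*(3*k + 8)).
A = k + 1, B = k + 7, C = k**2 + 17*k/3 + 8.
Need (k + 1)·f(k+1) − (k + 6)·f(k) = k**2 + 17*k/3 + 8.
From deg A=1, deg B=1, deg C=2: d=5.
A polynomial solution: f(k) = k*(k + 2)*(k + 3)*(k**2 + 10*k + 29)/60.
R(k) = B(k−1)·f(k)/C(k) = k*(k + 2)*(k + 6)*(k**2 + 10*k + 29)/(20*(3*k + 8)); s_k = R·t_k = k*(-k**2 - 10*k - 29)/(10*(k**3 + 10*k**2 + 29*k + 20)).
s_(k+1) − s_k = 2*(-3*k - 8)/(k**5 + 18*k**4 + 121*k**3 + 372*k**2 + 508*k + 240) = t_k.
Telescoping: Σ = s_(10) − s_(2) = -229/2310 − (-53/630) = -52/3465.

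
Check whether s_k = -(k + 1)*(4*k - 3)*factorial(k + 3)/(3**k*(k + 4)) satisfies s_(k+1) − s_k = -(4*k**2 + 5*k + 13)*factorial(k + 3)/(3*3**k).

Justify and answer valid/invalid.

Invalid: residual (4*k**3 + 21*k**2 + 21*k + 61)*factorial(k + 3)/(3**k*(k + 4)*(k + 5)) ≠ 0.

s_(k+1) = -(k + 2)*(4*k + 1)*factorial(k + 4)/(3*3**k*(k + 5))
s_(k+1) − s_k = -(4*k**4 + 29*k**3 + 75*k**2 + 154*k + 77)*factorial(k + 3)/(3*3**k*(k + 4)*(k + 5))
(s_(k+1) − s_k) − t_k = (4*k**3 + 21*k**2 + 21*k + 61)*factorial(k + 3)/(3**k*(k + 4)*(k + 5))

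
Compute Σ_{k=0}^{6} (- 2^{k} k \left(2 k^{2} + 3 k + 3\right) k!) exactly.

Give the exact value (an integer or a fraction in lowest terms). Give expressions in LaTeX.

Σ = -27095040

Step 1: r(k) = (k + 1)**2*(6*k + 4*(k + 1)**2 + 12)/(k*(2*k**2 + 3*k + 3)).
Gosper form: A/B · C(k+1)/C(k) with A=2*k + 2, B=1, C=k**3 + 3*k**2/2 + 3*k/2.
f must satisfy (2*k + 2)·f(k+1) − (1)·f(k) = k**3 + 3*k**2/2 + 3*k/2.
Degrees (1,0,3) ⇒ d ≤ 2.
A polynomial solution: f(k) = k*(k - 1)/2.
R(k) = B(k−1)·f(k)/C(k) = (k - 1)/(2*k**2 + 3*k + 3); s_k = R·t_k = -2**k*k*(k - 1)*factorial(k).
Check: Δs_k = -2**k*k*(2*k**2 + 3*k + 3)*factorial(k). ✓
Sum = s_(7) − s_(0); s_(7) = -27095040, s_(0) = 0 ⇒ -27095040.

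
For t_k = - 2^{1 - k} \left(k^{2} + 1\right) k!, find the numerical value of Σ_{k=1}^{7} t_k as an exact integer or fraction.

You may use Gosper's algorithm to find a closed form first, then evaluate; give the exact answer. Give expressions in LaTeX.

The ratio is (k + 1)*((k + 1)**2 + 1)/(2*(k**2 + 1)).
Factor: A=k/2 + 1/2; B=1; C=k**2 + 1.
f must satisfy (k/2 + 1/2)·f(k+1) − (1)·f(k) = k**2 + 1.
Bound: deg f ≤ 1.
Solve for f: f(k) = 2*k (degree 1 ≤ 1).
So s_k = (B(k−1)f/C)·t_k = (2*k/(k**2 + 1))·t_k = -2**(2 - k)*k*factorial(k).
Verify: -2**(1 - k)*(k**2 + 1)*factorial(k) matches t_k.
Telescoping: Σ = s_(8) − s_(1) = -5040 − (-2) = -5038.

Σ = -5038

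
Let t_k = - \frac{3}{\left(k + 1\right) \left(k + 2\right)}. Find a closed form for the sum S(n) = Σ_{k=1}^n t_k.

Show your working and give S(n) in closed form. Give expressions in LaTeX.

S(n) = - \frac{3 n}{2 n + 4}

Ratio r(k) = (k + 1)/(k + 3).
Take A(k)=k + 1, B(k)=k + 3, C(k)=1.
Need (k + 1)·f(k+1) − (k + 2)·f(k) = 1.
deg f ≤ 1 (via 1,1,0).
Match coefficients ⇒ f(k) = k.
R(k) = B(k−1)·f(k)/C(k) = k*(k + 2); s_k = R·t_k = -3*k/(k + 1).
Verify: -3/(k**2 + 3*k + 2) matches t_k.
s_(n+1) = 3*(-n - 1)/(n + 2) and s_(1) = -3/2, so S(n) = -3*n/(2*n + 4).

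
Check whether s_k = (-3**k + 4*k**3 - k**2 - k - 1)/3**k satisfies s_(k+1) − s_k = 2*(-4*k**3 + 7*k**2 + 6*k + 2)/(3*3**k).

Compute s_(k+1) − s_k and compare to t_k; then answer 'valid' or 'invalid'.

Valid — Δs_k = t_k.

s_(k+1) = (-3*3**k - k + 4*(k + 1)**3 - (k + 1)**2 - 2)/(3*3**k)
s_(k+1) − s_k = 2*(-4*k**3 + 7*k**2 + 6*k + 2)/(3*3**k)
(s_(k+1) − s_k) − t_k = 0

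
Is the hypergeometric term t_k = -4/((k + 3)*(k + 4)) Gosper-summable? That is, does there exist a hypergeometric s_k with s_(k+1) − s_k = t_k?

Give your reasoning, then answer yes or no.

Yes. s_k = -4*k/(3*k + 9).

Compute t_(k+1)/t_k: get (k + 3)/(k + 5).
A = k + 3, B = k + 5, C = 1.
f must satisfy (k + 3)·f(k+1) − (k + 4)·f(k) = 1.
Bound: deg f ≤ 1.
Coefficient equations give f(k) = k/3.
Certificate R = B(k−1)f/C = k*(k + 4)/3 gives s_k = -4*k/(3*k + 9).
s_(k+1) − s_k = -4/(k**2 + 7*k + 12) = t_k.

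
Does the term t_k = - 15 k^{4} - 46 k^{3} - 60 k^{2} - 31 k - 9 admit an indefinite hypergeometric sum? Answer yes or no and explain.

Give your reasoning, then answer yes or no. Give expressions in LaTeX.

Yes. s_k = k \left(- 3 k^{4} - 4 k^{3} - 2 k^{2} + 3 k - 3\right).

The ratio is (15*k**4 + 106*k**3 + 288*k**2 + 349*k + 161)/(15*k**4 + 46*k**3 + 60*k**2 + 31*k + 9).
So A=1 and B=1, with C=k**4 + 46*k**3/15 + 4*k**2 + 31*k/15 + 3/5.
Need (1)·f(k+1) − (1)·f(k) = k**4 + 46*k**3/15 + 4*k**2 + 31*k/15 + 3/5.
From deg A=0, deg B=0, deg C=4: d=5.
Match coefficients ⇒ f(k) = k*(3*k**4 + 4*k**3 + 2*k**2 - 3*k + 3)/15.
R(k) = B(k−1)·f(k)/C(k) = k*(3*k**4 + 4*k**3 + 2*k**2 - 3*k + 3)/(15*k**4 + 46*k**3 + 60*k**2 + 31*k + 9); s_k = R·t_k = k*(-3*k**4 - 4*k**3 - 2*k**2 + 3*k - 3).
s_(k+1) − s_k = -15*k**4 - 46*k**3 - 60*k**2 - 31*k - 9 = t_k.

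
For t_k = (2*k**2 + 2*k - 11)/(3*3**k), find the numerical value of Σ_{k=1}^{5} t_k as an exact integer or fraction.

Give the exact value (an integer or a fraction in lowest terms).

Σ = -287/729

The ratio is (2*k**2 + 6*k - 7)/(3*(2*k**2 + 2*k - 11)).
Normal form (A,B,C) = (1/3, 1, k**2 + k - 11/2).
f must satisfy (1/3)·f(k+1) − (1)·f(k) = k**2 + k - 11/2.
Degrees (0,0,2) ⇒ d ≤ 2.
Solve for f: f(k) = -3*(k**2 + 2*k - 4)/2 (degree 2 ≤ 2).
Certificate R = B(k−1)f/C = -3*(k**2 + 2*k - 4)/(2*k**2 + 2*k - 11) gives s_k = (-k**2 - 2*k + 4)/3**k.
Δs = (2*k**2 + 2*k - 11)/(3*3**k), as required.
Sum = s_(6) − s_(1); s_(6) = -44/729, s_(1) = 1/3 ⇒ -287/729.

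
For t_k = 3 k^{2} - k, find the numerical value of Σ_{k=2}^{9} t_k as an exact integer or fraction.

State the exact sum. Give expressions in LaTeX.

Step 1: r(k) = (-k + 3*(k + 1)**2 - 1)/(k*(3*k - 1)).
Gosper form: A/B · C(k+1)/C(k) with A=1, B=1, C=k**2 - k/3.
f must satisfy (1)·f(k+1) − (1)·f(k) = k**2 - k/3.
Degrees (0,0,2) ⇒ d ≤ 3.
Solving with deg f ≤ 3: f(k) = k*(k - 1)**2/3.
Then R = B(k−1)f/C = (k - 1)**2/(3*k - 1), so s_k = R(k)·t_k = k*(k**2 - 2*k + 1).
s_(k+1) − s_k = k*(3*k - 1) = t_k.
Sum = s_(10) − s_(2); s_(10) = 810, s_(2) = 2 ⇒ 808.

Σ = 808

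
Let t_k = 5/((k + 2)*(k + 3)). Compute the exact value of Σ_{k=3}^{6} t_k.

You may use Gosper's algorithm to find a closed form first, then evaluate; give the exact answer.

Step 1: r(k) = (k + 2)/(k + 4).
Normal form (A,B,C) = (k + 2, k + 4, 1).
Key eq: (k + 2)·f(k+1) = (k + 3)·f(k) + (1).
Bound: deg f ≤ 1.
Match coefficients ⇒ f(k) = k/2.
Certificate R = B(k−1)f/C = k*(k + 3)/2 gives s_k = 5*k/(2*(k + 2)).
s_(k+1) − s_k = 5/(k**2 + 5*k + 6) = t_k.
Evaluate s at k=7 and k=3: 35/18 and 3/2; difference 4/9.

Σ = 4/9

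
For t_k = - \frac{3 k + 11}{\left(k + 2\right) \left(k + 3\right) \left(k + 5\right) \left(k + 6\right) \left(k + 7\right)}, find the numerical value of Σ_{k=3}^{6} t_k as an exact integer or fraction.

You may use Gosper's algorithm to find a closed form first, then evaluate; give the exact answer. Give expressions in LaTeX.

Step 1: r(k) = (k + 2)*(k + 5)*(3*k + 14)/((k + 4)*(k + 8)*(3*k + 11)).
Normal form (A,B,C) = (k + 2, k + 8, k**2 + 23*k/3 + 44/3).
f must satisfy (k + 2)·f(k+1) − (k + 7)·f(k) = k**2 + 23*k/3 + 44/3.
Degrees (1,1,2) ⇒ d ≤ 5.
Solving with deg f ≤ 5: f(k) = k*(k + 3)*(k + 4)*(k**2 + 13*k + 52)/180.
Then R = B(k−1)f/C = k*(k + 3)*(k + 7)*(k**2 + 13*k + 52)/(60*(3*k + 11)), so s_k = R(k)·t_k = k*(-k**2 - 13*k - 52)/(60*(k**3 + 13*k**2 + 52*k + 60)).
Verify: (-3*k - 11)/(k**5 + 23*k**4 + 203*k**3 + 853*k**2 + 1692*k + 1260) matches t_k.
Sum = s_(7) − s_(3); s_(7) = -28/1755, s_(3) = -1/72 ⇒ -29/14040.

Σ = -29/14040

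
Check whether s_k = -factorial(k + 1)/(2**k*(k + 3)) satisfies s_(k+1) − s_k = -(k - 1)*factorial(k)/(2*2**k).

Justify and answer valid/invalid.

Invalid: residual (k**2 + 2*k - 5)*factorial(k)/(2**k*(k + 3)*(k + 4)) ≠ 0.

s_(k+1) = -factorial(k + 2)/(2*2**k*(k + 4))
s_(k+1) − s_k = -(k**2 + 3*k - 2)*factorial(k + 1)/(2*2**k*(k + 3)*(k + 4))
(s_(k+1) − s_k) − t_k = (k**2 + 2*k - 5)*factorial(k)/(2**k*(k + 3)*(k + 4))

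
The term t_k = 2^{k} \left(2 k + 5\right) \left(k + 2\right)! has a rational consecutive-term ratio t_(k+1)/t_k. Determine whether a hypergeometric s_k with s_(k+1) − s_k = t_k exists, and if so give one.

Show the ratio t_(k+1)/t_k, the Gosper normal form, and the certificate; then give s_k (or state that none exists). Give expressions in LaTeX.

s_k = 2^{k} \left(k + 2\right)!

t_(k+1)/t_k = 2*(k + 3)*(2*k + 7)/(2*k + 5).
Factor: A=2*k + 6; B=1; C=k + 5/2.
Set up (2*k + 6)·f(k+1) − (1)·f(k) − (k + 5/2) = 0.
d = 0 from the (1,0,1) case.
Coefficient equations give f(k) = 1/2.
Certificate R = B(k−1)f/C = 1/(2*k + 5) gives s_k = 2**k*factorial(k + 2).
Verify: 2**k*(2*k + 5)*factorial(k + 2) matches t_k.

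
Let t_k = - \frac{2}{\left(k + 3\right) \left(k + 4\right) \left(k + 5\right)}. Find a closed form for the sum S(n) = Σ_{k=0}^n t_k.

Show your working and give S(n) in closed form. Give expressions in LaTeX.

S(n) = \frac{- n^{2} - 9 n - 8}{12 \left(n^{2} + 9 n + 20\right)}

t_(k+1)/t_k = (k + 3)/(k + 6).
Factor: A=k + 3; B=k + 6; C=1.
Key eq: (k + 3)·f(k+1) = (k + 5)·f(k) + (1).
Bound: deg f ≤ 2.
Solving with deg f ≤ 2: f(k) = k*(k + 7)/24.
R(k) = B(k−1)·f(k)/C(k) = k*(k + 5)*(k + 7)/24; s_k = R·t_k = k*(-k - 7)/(12*(k + 3)*(k + 4)).
s_(k+1) − s_k = -2/(k**3 + 12*k**2 + 47*k + 60) = t_k.
Σ_(k=0)^n t_k = s_(n+1) − s_(0) = ((-n**2 - 9*n - 8)/(12*(n**2 + 9*n + 20))) − (0), i.e. (-n**2 - 9*n - 8)/(12*(n**2 + 9*n + 20)).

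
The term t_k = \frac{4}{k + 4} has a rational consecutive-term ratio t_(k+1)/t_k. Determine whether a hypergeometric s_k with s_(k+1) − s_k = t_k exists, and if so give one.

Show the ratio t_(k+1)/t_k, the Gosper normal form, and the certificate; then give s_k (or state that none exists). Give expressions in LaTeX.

no hypergeometric antidifference exists

Step 1: r(k) = (k + 4)/(k + 5).
Gosper form: A/B · C(k+1)/C(k) with A=k + 4, B=k + 5, C=1.
Key eq: (k + 4)·f(k+1) = (k + 4)·f(k) + (1).
d = 0 from the (1,1,0) case.
Generic f = c0 gives residual -1; -1 = 0 cannot hold, so t_k is not Gosper-summable.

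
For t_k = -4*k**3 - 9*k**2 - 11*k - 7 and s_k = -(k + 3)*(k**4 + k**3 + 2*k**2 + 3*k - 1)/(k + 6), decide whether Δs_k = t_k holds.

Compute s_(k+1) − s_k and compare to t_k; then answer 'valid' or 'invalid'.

Invalid: residual 3*(3*k**4 + 32*k**3 + 63*k**2 + 70*k + 43)/(k**2 + 13*k + 42) ≠ 0.

s_(k+1) = (-k**5 - 9*k**4 - 31*k**3 - 58*k**2 - 62*k - 24)/(k + 7)
s_(k+1) − s_k = (-4*k**5 - 52*k**4 - 200*k**3 - 339*k**2 - 343*k - 165)/(k**2 + 13*k + 42)
(s_(k+1) − s_k) − t_k = 3*(3*k**4 + 32*k**3 + 63*k**2 + 70*k + 43)/(k**2 + 13*k + 42)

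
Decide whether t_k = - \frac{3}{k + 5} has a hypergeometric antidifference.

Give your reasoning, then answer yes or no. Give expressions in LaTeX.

Ratio r(k) = (k + 5)/(k + 6).
Take A(k)=k + 5, B(k)=k + 6, C(k)=1.
f must satisfy (k + 5)·f(k+1) − (k + 5)·f(k) = 1.
deg f ≤ 0 (via 1,1,0).
Generic f = c0 gives residual -1; -1 = 0 cannot hold, so t_k is not Gosper-summable.

No. Not Gosper-summable.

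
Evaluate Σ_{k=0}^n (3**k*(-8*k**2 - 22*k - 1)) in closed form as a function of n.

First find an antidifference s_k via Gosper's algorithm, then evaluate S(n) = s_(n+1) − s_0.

S(n) = -12*3**n*n**2 - 21*3**n*n + 3*3**n - 4

r(k) = 3*(8*k**2 + 38*k + 31)/(8*k**2 + 22*k + 1) after simplifying.
A = 3, B = 1, C = k**2 + 11*k/4 + 1/8.
Set up (3)·f(k+1) − (1)·f(k) − (k**2 + 11*k/4 + 1/8) = 0.
From deg A=0, deg B=0, deg C=2: d=2.
Solve for f: f(k) = (4*k**2 - k - 4)/8 (degree 2 ≤ 2).
Get s_k = R·t_k = 3**k*(-4*k**2 + k + 4) with R(k) = B(k−1)f(k)/C(k) = (4*k**2 - k - 4)/(8*k**2 + 22*k + 1).
s_(k+1) − s_k = 3**k*(-8*k**2 - 22*k - 1) = t_k.
Evaluate: s_(n+1) = 3**(n + 1)*(-4*n**2 - 7*n + 1); subtract s_(0) = 4 ⇒ S(n) = -12*3**n*n**2 - 21*3**n*n + 3*3**n - 4.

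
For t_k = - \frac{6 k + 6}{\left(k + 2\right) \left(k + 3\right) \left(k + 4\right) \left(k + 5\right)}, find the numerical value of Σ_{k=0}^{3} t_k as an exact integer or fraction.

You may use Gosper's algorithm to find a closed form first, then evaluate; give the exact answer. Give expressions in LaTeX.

Σ = -5/42

Compute t_(k+1)/t_k: get (k + 2)**2/((k + 1)*(k + 6)).
Normal form (A,B,C) = (k + 2, k + 6, k + 1).
f must satisfy (k + 2)·f(k+1) − (k + 5)·f(k) = k + 1.
From deg A=1, deg B=1, deg C=1: d=3.
Match coefficients ⇒ f(k) = k*(k + 1)*(k + 8)/36.
So s_k = (B(k−1)f/C)·t_k = (k*(k + 5)*(k + 8)/36)·t_k = -k*(k**2 + 9*k + 8)/(6*(k + 2)*(k + 3)*(k + 4)).
Check: Δs_k = 6*(-k - 1)/(k**4 + 14*k**3 + 71*k**2 + 154*k + 120). ✓
Evaluate s at k=4 and k=0: -5/42 and 0; difference -5/42.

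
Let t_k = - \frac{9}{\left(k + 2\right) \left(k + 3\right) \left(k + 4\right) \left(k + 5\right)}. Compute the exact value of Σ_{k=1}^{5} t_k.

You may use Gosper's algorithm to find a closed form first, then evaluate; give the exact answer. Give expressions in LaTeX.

Σ = -11/240

t_(k+1)/t_k = (k + 2)/(k + 6).
So A=k + 2 and B=k + 6, with C=1.
Set up (k + 2)·f(k+1) − (k + 5)·f(k) − (1) = 0.
Bound: deg f ≤ 3.
Coefficient equations give f(k) = k*(k**2 + 9*k + 26)/72.
Then R = B(k−1)f/C = k*(k + 5)*(k**2 + 9*k + 26)/72, so s_k = R(k)·t_k = k*(-k**2 - 9*k - 26)/(8*(k + 2)*(k + 3)*(k + 4)).
Verify: -9/(k**4 + 14*k**3 + 71*k**2 + 154*k + 120) matches t_k.
Telescoping: Σ = s_(6) − s_(1) = -29/240 − (-3/40) = -11/240.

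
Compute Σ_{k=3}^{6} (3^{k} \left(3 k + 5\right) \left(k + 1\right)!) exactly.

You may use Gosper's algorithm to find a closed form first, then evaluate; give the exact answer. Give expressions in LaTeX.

Σ = 88179192

Compute t_(k+1)/t_k: get 3*(k + 2)*(3*k + 8)/(3*k + 5).
Normal form (A,B,C) = (3*k + 6, 1, k + 5/3).
Set up (3*k + 6)·f(k+1) − (1)·f(k) − (k + 5/3) = 0.
Degrees (1,0,1) ⇒ d ≤ 0.
Match coefficients ⇒ f(k) = 1/3.
Certificate R = B(k−1)f/C = 1/(3*k + 5) gives s_k = 3**k*factorial(k + 1).
Check: Δs_k = 3**k*(3*k + 5)*factorial(k + 1). ✓
Evaluate s at k=7 and k=3: 88179840 and 648; difference 88179192.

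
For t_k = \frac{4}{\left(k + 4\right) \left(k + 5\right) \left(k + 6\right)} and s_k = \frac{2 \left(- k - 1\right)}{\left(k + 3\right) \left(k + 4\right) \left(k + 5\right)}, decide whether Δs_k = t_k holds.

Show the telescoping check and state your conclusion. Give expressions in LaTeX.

s_(k+1) = 2*(-k - 2)/((k + 4)*(k + 5)*(k + 6))
s_(k+1) − s_k = 4*k/(k**4 + 18*k**3 + 119*k**2 + 342*k + 360)
(s_(k+1) − s_k) − t_k = -12/(k**4 + 18*k**3 + 119*k**2 + 342*k + 360)

Invalid: residual - \frac{12}{k^{4} + 18 k^{3} + 119 k^{2} + 342 k + 360} ≠ 0.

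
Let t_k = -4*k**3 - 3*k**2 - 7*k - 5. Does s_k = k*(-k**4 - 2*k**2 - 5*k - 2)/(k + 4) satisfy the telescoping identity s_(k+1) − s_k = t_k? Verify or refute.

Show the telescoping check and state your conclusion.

Invalid: residual 3*(3*k**4 + 20*k**3 + 16*k**2 + 31*k + 20)/(k**2 + 9*k + 20) ≠ 0.

s_(k+1) = -(k + 1)*(5*k + (k + 1)**4 + 2*(k + 1)**2 + 7)/(k + 5)
s_(k+1) − s_k = 2*(-2*k**5 - 15*k**4 - 27*k**3 - 40*k**2 - 46*k - 20)/(k**2 + 9*k + 20)
(s_(k+1) − s_k) − t_k = 3*(3*k**4 + 20*k**3 + 16*k**2 + 31*k + 20)/(k**2 + 9*k + 20)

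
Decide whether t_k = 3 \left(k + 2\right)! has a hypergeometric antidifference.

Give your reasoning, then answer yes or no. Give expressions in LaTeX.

No; the degree bound rules out any f.

Compute t_(k+1)/t_k: get k + 3.
Gosper form: A/B · C(k+1)/C(k) with A=k + 3, B=1, C=1.
Need (k + 3)·f(k+1) − (1)·f(k) = 1.
Degrees (1,0,0) ⇒ d ≤ -1.
Bound -1 < 0, so the key equation has no polynomial solution.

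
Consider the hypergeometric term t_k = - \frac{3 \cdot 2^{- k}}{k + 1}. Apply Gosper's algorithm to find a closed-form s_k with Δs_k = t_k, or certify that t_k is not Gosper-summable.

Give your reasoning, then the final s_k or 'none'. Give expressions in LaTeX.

Step 1: r(k) = (k + 1)/(2*(k + 2)).
Normal form (A,B,C) = (k/2 + 1/2, k + 2, 1).
Need (k/2 + 1/2)·f(k+1) − (k + 1)·f(k) = 1.
deg f ≤ -1 (via 1,1,0).
Negative degree bound (-1): no f exists, t_k not Gosper-summable.

not Gosper-summable; s_k does not exist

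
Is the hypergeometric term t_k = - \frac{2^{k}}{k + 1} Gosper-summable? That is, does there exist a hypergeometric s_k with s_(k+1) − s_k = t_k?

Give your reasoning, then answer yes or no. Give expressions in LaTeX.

Compute t_(k+1)/t_k: get 2*(k + 1)/(k + 2).
Take A(k)=2*k + 2, B(k)=k + 2, C(k)=1.
Need (2*k + 2)·f(k+1) − (k + 1)·f(k) = 1.
d = -1 from the (1,1,0) case.
d = -1 < 0 ⇒ no nonzero polynomial f; not summable.

No — t_k has no hypergeometric antidifference.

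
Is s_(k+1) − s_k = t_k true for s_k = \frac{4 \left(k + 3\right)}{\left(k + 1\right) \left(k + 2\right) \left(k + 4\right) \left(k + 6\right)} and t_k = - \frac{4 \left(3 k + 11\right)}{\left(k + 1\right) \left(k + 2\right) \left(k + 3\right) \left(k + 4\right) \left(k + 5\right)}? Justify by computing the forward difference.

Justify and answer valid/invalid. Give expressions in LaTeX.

s_(k+1) = 4*(k + 4)/((k + 2)*(k + 3)*(k + 5)*(k + 7))
s_(k+1) − s_k = 4*(-3*k**3 - 38*k**2 - 158*k - 219)/(k**7 + 28*k**6 + 322*k**5 + 1960*k**4 + 6769*k**3 + 13132*k**2 + 13068*k + 5040)
(s_(k+1) − s_k) − t_k = 12*(4*k**2 + 37*k + 81)/(k**7 + 28*k**6 + 322*k**5 + 1960*k**4 + 6769*k**3 + 13132*k**2 + 13068*k + 5040)

Invalid: residual \frac{12 \left(4 k^{2} + 37 k + 81\right)}{k^{7} + 28 k^{6} + 322 k^{5} + 1960 k^{4} + 6769 k^{3} + 13132 k^{2} + 13068 k + 5040} ≠ 0.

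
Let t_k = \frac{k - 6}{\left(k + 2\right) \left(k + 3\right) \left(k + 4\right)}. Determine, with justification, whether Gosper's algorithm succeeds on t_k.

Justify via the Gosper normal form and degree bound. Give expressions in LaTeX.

Yes. s_k = \frac{k \left(- k - 8\right)}{3 \left(k + 2\right) \left(k + 3\right)}.

Ratio r(k) = (k - 5)*(k + 2)/((k - 6)*(k + 5)).
A = k + 2, B = k + 5, C = k - 6.
Set up (k + 2)·f(k+1) − (k + 4)·f(k) − (k - 6) = 0.
d = 2 from the (1,1,1) case.
Solving with deg f ≤ 2: f(k) = -k*(k + 8)/3.
R(k) = B(k−1)·f(k)/C(k) = -k*(k + 4)*(k + 8)/(3*(k - 6)); s_k = R·t_k = k*(-k - 8)/(3*(k + 2)*(k + 3)).
Check: Δs_k = (k - 6)/(k**3 + 9*k**2 + 26*k + 24). ✓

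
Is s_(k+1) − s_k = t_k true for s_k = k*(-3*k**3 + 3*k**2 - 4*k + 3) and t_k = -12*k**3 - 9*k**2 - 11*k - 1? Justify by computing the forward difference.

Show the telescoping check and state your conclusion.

s_(k+1) = -3*k**4 - 9*k**3 - 13*k**2 - 8*k - 1
s_(k+1) − s_k = -12*k**3 - 9*k**2 - 11*k - 1
(s_(k+1) − s_k) − t_k = 0

Valid — Δs_k = t_k.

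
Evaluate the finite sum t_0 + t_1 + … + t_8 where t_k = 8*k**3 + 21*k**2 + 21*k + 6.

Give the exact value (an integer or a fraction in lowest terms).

r(k) = (8*k**3 + 45*k**2 + 87*k + 56)/(8*k**3 + 21*k**2 + 21*k + 6) after simplifying.
A = 1, B = 1, C = k**3 + 21*k**2/8 + 21*k/8 + 3/4.
Key eq: (1)·f(k+1) = (1)·f(k) + (k**3 + 21*k**2/8 + 21*k/8 + 3/4).
Bound: deg f ≤ 4.
Match coefficients ⇒ f(k) = k*(2*k**3 + 3*k**2 + 2*k - 1)/8.
R(k) = B(k−1)·f(k)/C(k) = k*(2*k**3 + 3*k**2 + 2*k - 1)/(8*k**3 + 21*k**2 + 21*k + 6); s_k = R·t_k = k*(2*k**3 + 3*k**2 + 2*k - 1).
Check: Δs_k = 8*k**3 + 21*k**2 + 21*k + 6. ✓
Σ_(k=0)^(8) t_k = s_(9) − s_(0) = 15462 − (0) = 15462.

Σ = 15462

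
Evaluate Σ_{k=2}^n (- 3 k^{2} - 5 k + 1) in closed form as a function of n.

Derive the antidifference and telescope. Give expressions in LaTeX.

S(n) = - n^{3} - 4 n^{2} - 2 n + 7

The ratio is (3*k**2 + 11*k + 7)/(3*k**2 + 5*k - 1).
So A=1 and B=1, with C=k**2 + 5*k/3 - 1/3.
f must satisfy (1)·f(k+1) − (1)·f(k) = k**2 + 5*k/3 - 1/3.
deg f ≤ 3 (via 0,0,2).
Solving with deg f ≤ 3: f(k) = k*(k**2 + k - 3)/3.
R(k) = B(k−1)·f(k)/C(k) = k*(k**2 + k - 3)/(3*k**2 + 5*k - 1); s_k = R·t_k = k*(-k**2 - k + 3).
Verify: -3*k**2 - 5*k + 1 matches t_k.
Telescope: S(n) = s_(n+1) − s_(2) = -n**3 - 4*n**2 - 2*n + 1 − (-6) = -n**3 - 4*n**2 - 2*n + 7.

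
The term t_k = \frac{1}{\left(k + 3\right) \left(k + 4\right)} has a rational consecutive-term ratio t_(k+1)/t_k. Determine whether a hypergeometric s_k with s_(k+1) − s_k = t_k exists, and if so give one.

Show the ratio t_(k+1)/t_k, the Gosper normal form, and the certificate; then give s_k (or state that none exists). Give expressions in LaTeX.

s_k = \frac{k}{3 \left(k + 3\right)}

t_(k+1)/t_k = (k + 3)/(k + 5).
Take A(k)=k + 3, B(k)=k + 5, C(k)=1.
Key eq: (k + 3)·f(k+1) = (k + 4)·f(k) + (1).
Bound: deg f ≤ 1.
Solving with deg f ≤ 1: f(k) = k/3.
So s_k = (B(k−1)f/C)·t_k = (k*(k + 4)/3)·t_k = k/(3*(k + 3)).
s_(k+1) − s_k = 1/(k**2 + 7*k + 12) = t_k.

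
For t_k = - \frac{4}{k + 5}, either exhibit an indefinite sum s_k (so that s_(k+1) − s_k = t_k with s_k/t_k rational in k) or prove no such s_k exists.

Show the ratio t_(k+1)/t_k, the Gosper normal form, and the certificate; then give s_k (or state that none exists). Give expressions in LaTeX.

Step 1: r(k) = (k + 5)/(k + 6).
Normal form (A,B,C) = (k + 5, k + 6, 1).
Need (k + 5)·f(k+1) − (k + 5)·f(k) = 1.
d = 0 from the (1,1,0) case.
Generic f = c0 gives residual -1; -1 = 0 cannot hold, so t_k is not Gosper-summable.

not Gosper-summable; s_k does not exist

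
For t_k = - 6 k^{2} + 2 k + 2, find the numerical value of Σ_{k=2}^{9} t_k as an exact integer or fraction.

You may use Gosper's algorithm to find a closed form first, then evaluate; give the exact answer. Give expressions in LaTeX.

Σ = -1600

Step 1: r(k) = (k - 3*(k + 1)**2 + 2)/(-3*k**2 + k + 1).
Normal form (A,B,C) = (1, 1, k**2 - k/3 - 1/3).
Set up (1)·f(k+1) − (1)·f(k) − (k**2 - k/3 - 1/3) = 0.
From deg A=0, deg B=0, deg C=2: d=3.
A polynomial solution: f(k) = k**2*(k - 2)/3.
Then R = B(k−1)f/C = k**2*(k - 2)/(3*k**2 - k - 1), so s_k = R(k)·t_k = 2*k**2*(2 - k).
s_(k+1) − s_k = -6*k**2 + 2*k + 2 = t_k.
Σ_(k=2)^(9) t_k = s_(10) − s_(2) = -1600 − (0) = -1600.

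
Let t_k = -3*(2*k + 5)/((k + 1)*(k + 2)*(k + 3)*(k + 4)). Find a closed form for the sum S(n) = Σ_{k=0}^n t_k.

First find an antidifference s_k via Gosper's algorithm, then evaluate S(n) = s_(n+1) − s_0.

Compute t_(k+1)/t_k: get (k + 1)*(2*k + 7)/((k + 5)*(2*k + 5)).
Take A(k)=k + 1, B(k)=k + 5, C(k)=k + 5/2.
Need (k + 1)·f(k+1) − (k + 4)·f(k) = k + 5/2.
Bound: deg f ≤ 3.
A polynomial solution: f(k) = k*(k + 2)*(k + 4)/6.
Certificate R = B(k−1)f/C = k*(k + 2)*(k + 4)**2/(3*(2*k + 5)) gives s_k = k*(-k - 4)/(k**2 + 4*k + 3).
Δs = 3*(-2*k - 5)/(k**4 + 10*k**3 + 35*k**2 + 50*k + 24), as required.
s_(n+1) = (-n**2 - 6*n - 5)/(n**2 + 6*n + 8) and s_(0) = 0, so S(n) = (-n**2 - 6*n - 5)/(n**2 + 6*n + 8).

S(n) = (-n**2 - 6*n - 5)/(n**2 + 6*n + 8)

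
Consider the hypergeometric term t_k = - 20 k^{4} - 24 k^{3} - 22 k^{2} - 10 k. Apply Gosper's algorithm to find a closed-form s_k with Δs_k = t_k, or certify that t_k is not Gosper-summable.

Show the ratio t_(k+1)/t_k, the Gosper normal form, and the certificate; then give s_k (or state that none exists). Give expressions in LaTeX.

s_k = 2 k \left(- 2 k^{4} + 2 k^{3} - k^{2} + 1\right)

Compute t_(k+1)/t_k: get (10*k**4 + 52*k**3 + 107*k**2 + 103*k + 38)/(k*(10*k**3 + 12*k**2 + 11*k + 5)).
So A=1 and B=1, with C=k**4 + 6*k**3/5 + 11*k**2/10 + k/2.
Solve (1)·f(k+1) − (1)·f(k) = k**4 + 6*k**3/5 + 11*k**2/10 + k/2.
Degrees (0,0,4) ⇒ d ≤ 5.
Coefficient equations give f(k) = k*(k - 1)*(2*k**3 + k + 1)/10.
So s_k = (B(k−1)f/C)·t_k = ((k - 1)*(2*k**3 + k + 1)/(10*k**3 + 12*k**2 + 11*k + 5))·t_k = 2*k*(-2*k**4 + 2*k**3 - k**2 + 1).
s_(k+1) − s_k = 2*k*(-10*k**3 - 12*k**2 - 11*k - 5) = t_k.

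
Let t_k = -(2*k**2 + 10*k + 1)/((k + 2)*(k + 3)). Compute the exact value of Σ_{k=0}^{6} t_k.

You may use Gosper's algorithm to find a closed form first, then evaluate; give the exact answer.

Σ = -175/18

Step 1: r(k) = (k + 2)*(10*k + 2*(k + 1)**2 + 11)/((k + 4)*(2*k**2 + 10*k + 1)).
Factor: A=k + 2; B=k + 4; C=k**2 + 5*k + 1/2.
Set up (k + 2)·f(k+1) − (k + 3)·f(k) − (k**2 + 5*k + 1/2) = 0.
deg f ≤ 2 (via 1,1,2).
Solve for f: f(k) = k*(4*k - 3)/4 (degree 2 ≤ 2).
R(k) = B(k−1)·f(k)/C(k) = k*(k + 3)*(4*k - 3)/(2*(2*k**2 + 10*k + 1)); s_k = R·t_k = k*(3 - 4*k)/(2*(k + 2)).
s_(k+1) − s_k = (-2*k**2 - 10*k - 1)/(k**2 + 5*k + 6) = t_k.
Sum = s_(7) − s_(0); s_(7) = -175/18, s_(0) = 0 ⇒ -175/18.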